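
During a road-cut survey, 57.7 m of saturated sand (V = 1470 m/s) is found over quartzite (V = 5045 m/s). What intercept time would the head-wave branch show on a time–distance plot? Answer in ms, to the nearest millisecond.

75 ms

tᵢ = 2h·√(V₂²−V₁²)/(V₁V₂).
√(V₂²−V₁²) = √(5045²−1470²) = 4826.1 m/s.
tᵢ = 2·57.7·4826.1/(1470·5045) = 0.07510 s.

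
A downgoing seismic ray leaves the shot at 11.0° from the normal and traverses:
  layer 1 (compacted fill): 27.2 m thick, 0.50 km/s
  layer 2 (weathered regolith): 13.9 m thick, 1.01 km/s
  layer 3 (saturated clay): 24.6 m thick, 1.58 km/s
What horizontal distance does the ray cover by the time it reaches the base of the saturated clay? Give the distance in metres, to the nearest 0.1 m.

Apply Snell's law at each interface; in layer i the horizontal offset is hᵢ·tan θᵢ.
Layer 1: θ = 11.00°; offset = 27.2·tan 11.00° = 5.287 m.
Layer 2: sin θ = 1.01·sin 11.0°/0.50 = 0.3854, θ = 22.67°; offset = 13.9·tan 22.67° = 5.806 m.
Layer 3: sin θ = 1.58·sin 11.0°/0.50 = 0.6030, θ = 37.08°; offset = 24.6·tan 37.08° = 18.593 m.
Summing the layer offsets gives 29.686 m.

29.7 m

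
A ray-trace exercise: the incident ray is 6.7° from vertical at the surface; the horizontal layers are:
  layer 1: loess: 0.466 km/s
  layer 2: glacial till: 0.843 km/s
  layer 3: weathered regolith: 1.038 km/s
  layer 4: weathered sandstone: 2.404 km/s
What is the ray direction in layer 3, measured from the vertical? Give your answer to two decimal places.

Ray parameter p = sin 6.7° / 0.466 = 2.5037e-01 s/km.
sin θ_3 = p·V_3 = 2.5037e-01 × 1.038 = 0.2599.
θ_3 = 15.06° from the vertical.

15.06°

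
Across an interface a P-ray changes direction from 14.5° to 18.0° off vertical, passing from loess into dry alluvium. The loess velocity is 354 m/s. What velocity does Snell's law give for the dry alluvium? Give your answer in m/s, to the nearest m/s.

437 m/s

Snell's law: sin 14.5°/V₁ = sin 18.0°/V₂.
V₂ = V₁·sin 18.0°/sin 14.5° = 354 × 1.2342 = 436.90 m/s.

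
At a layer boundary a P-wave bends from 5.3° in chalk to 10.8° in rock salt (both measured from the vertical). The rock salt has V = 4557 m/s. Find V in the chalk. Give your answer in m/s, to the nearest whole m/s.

2246 m/s

Snell's law: sin 5.3°/V₁ = sin 10.8°/V₂.
V₁ = V₂·sin 5.3°/sin 10.8° = 4557 × 0.4930 = 2246.40 m/s.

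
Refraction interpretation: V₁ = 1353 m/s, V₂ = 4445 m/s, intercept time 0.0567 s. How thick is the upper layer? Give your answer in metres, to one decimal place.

θ_c = arcsin(1353/4445) = 17.72°; cos θ_c = 0.9525.
tᵢ = 2h cos θ_c/V₁ ⇒ h = tᵢ·V₁/(2 cos θ_c) = 0.0567·1353/(2·0.9525) = 40.27 m.

40.3 m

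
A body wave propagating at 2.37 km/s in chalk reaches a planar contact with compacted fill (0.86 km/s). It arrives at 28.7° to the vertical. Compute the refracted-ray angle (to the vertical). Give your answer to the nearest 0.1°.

10.0°

sin θ₁/V₁ = sin θ₂/V₂ ⇒ sin θ₂ = 0.86·sin 28.7°/2.37 = 0.86·0.4802/2.37 = 0.1743.
θ₂ = sin⁻¹(0.1743) = 10.04° (from vertical).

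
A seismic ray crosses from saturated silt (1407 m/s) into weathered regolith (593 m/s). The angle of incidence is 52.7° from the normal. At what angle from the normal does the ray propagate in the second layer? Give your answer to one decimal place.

Snell's law: sin θ₂ = (V₂/V₁)·sin θ₁ = (593/1407)·sin 52.7° = 0.3353.
θ₂ = arcsin 0.3353 = 19.59° from the normal.

19.6°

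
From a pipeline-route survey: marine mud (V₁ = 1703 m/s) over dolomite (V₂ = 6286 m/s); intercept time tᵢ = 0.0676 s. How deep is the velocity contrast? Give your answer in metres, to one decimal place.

h = tᵢ·V₁·V₂ / (2·√(V₂²−V₁²)).
√(V₂²−V₁²) = √(6286² − 1703²) = 6050.9 m/s.
h = 0.0676 s × 1703 × 6286 / (2 × 6050.9) = 59.80 m.

59.8 m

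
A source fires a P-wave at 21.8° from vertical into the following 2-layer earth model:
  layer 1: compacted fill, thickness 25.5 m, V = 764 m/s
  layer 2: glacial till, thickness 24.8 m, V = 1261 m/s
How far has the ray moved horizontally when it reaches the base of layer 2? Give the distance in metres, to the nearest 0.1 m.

Apply Snell's law at each interface; in layer i the horizontal offset is hᵢ·tan θᵢ.
Layer 1: θ = 21.80°; offset = 25.5·tan 21.80° = 10.199 m.
Layer 2: sin θ = 1261·sin 21.8°/764 = 0.6130, θ = 37.80°; offset = 24.8·tan 37.80° = 19.239 m.
Total horizontal offset = 29.438 m.

29.4 m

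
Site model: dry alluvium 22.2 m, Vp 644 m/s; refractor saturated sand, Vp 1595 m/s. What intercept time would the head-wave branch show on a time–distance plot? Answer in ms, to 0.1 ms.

63.1 ms

θ_c = arcsin(V₁/V₂) = arcsin(644/1595) = 23.81°; cos θ_c = 0.9149.
tᵢ = 2h·cos θ_c / V₁ = 2·22.2·0.9149 / 644 = 0.06307 s.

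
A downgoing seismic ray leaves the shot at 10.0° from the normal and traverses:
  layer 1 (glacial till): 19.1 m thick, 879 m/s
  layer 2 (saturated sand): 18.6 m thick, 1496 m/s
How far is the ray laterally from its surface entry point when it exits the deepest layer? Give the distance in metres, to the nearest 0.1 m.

p = sin θ₁/V₁ = sin 10.0°/879 = 1.9755e-04 s/m is conserved through the stack.
Layer 1: θ = 10.00°; offset = 19.1·tan 10.00° = 3.368 m.
Layer 2: sin θ = p·1496 = 0.2955 → θ = 17.19°; offset = 18.6·tan 17.19° = 5.754 m.
Summing the layer offsets gives 9.122 m.

9.1 m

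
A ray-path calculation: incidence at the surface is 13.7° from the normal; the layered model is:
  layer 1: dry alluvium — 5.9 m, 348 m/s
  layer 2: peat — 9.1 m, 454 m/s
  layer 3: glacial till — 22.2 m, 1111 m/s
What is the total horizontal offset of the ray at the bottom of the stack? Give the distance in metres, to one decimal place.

p = sin θ₁/V₁ = sin 13.7°/348 = 6.8057e-04 s/m is conserved through the stack.
Layer 1: θ = 13.70°; offset = 5.9·tan 13.70° = 1.438 m.
Layer 2: sin θ = p·454 = 0.3090 → θ = 18.00°; offset = 9.1·tan 18.00° = 2.956 m.
Layer 3: sin θ = p·1111 = 0.7561 → θ = 49.12°; offset = 22.2·tan 49.12° = 25.649 m.
Σ offsets = 30.044 m.

30.0 m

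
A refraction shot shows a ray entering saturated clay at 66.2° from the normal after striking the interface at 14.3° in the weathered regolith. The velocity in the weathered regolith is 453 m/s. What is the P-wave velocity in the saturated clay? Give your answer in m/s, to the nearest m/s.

1678 m/s

Snell's law: sin 14.3°/V₁ = sin 66.2°/V₂.
V₂ = V₁·sin 66.2°/sin 14.3° = 453 × 3.7043 = 1678.05 m/s.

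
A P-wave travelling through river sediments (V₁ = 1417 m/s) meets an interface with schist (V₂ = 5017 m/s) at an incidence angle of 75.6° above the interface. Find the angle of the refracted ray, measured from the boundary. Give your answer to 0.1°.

28.3°

Angle from the normal: 90° − 75.6° = 14.4°.
Snell's law: sin θ₂ = (V₂/V₁)·sin θ₁ = (5017/1417)·sin 14.4° = 0.8805.
θ₂ = arcsin 0.8805 = 61.70° from the normal.
From the interface: 90° − 61.70° = 28.30°.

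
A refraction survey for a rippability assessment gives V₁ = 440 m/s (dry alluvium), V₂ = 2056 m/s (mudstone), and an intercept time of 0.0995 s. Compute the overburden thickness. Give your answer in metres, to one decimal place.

h = tᵢ·V₁·V₂ / (2·√(V₂²−V₁²)).
√(V₂²−V₁²) = √(2056² − 440²) = 2008.4 m/s.
h = 0.0995 s × 440 × 2056 / (2 × 2008.4) = 22.41 m.

22.4 m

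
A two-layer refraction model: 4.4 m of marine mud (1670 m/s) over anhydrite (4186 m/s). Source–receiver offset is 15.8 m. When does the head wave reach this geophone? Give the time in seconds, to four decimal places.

t = x/V₂ + 2h·√(V₂²−V₁²)/(V₁V₂).
√(V₂²−V₁²) = √(4186²−1670²) = 3838.4 m/s; delay term = 2·4.4·3838.4/(1670·4186) = 0.00483 s.
t = 15.8/4186 + 0.00483 = 0.00861 s.

0.0086 s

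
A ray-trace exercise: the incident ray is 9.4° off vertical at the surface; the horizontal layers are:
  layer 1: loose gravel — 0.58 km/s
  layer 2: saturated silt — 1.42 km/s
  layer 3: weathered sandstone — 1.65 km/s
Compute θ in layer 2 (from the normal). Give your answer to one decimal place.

Ray parameter p = sin 9.4° / 0.58 = 2.8160e-01 s/km.
sin θ_2 = p·V_2 = 2.8160e-01 × 1.42 = 0.3999.
θ_2 = arcsin 0.3999 = 23.57°.

23.6°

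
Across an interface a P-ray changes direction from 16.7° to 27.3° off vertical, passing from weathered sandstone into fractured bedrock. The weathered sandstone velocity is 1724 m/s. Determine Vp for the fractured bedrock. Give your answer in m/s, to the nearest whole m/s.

2752 m/s

Snell's law: sin 16.7°/V₁ = sin 27.3°/V₂.
V₂ = V₁·sin 27.3°/sin 16.7° = 1724 × 1.5961 = 2751.64 m/s.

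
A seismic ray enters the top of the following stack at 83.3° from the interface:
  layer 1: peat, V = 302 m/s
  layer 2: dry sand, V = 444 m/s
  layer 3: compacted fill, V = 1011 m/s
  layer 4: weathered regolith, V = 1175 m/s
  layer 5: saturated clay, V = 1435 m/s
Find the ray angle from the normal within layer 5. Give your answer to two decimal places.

From the normal: θ₁ = 90° − 83.3° = 6.7°.
Snell's law across each interface conserves sin θ / V, so sin θ_5 = V_5·sin θ₁/V₁.
sin θ_5 = 1435 × sin 6.7° / 302 = 0.5544.
θ_5 = arcsin 0.5544 = 33.67°.

33.67°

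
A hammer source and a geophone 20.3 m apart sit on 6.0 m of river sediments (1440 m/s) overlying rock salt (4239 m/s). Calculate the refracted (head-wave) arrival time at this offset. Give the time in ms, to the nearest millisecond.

13 ms

θ_c = arcsin(V₁/V₂) = arcsin(1440/4239) = 19.86°, cos θ_c = 0.9405.
Intercept time tᵢ = 2h cos θ_c / V₁ = 2·6.0·0.9405/1440 = 0.00784 s.
t = x/V₂ + tᵢ = 20.3/4239 + 0.00784 = 0.01263 s.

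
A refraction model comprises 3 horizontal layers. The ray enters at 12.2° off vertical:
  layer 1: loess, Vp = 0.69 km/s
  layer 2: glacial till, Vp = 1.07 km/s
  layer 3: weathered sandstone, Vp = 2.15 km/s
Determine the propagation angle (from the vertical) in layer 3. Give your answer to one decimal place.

Ray parameter p = sin 12.2° / 0.69 = 3.0627e-01 s/km.
sin θ_3 = p·V_3 = 3.0627e-01 × 2.15 = 0.6585.
θ_3 = arcsin 0.6585 = 41.18°.

41.2°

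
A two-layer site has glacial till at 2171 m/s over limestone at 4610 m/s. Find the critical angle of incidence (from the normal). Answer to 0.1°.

28.1°

At critical incidence the refracted ray runs along the interface (θ₂ = 90°), so sin θ_c = V₁/V₂.
θ_c = arcsin(2171/4610) = arcsin 0.4709 = 28.09°.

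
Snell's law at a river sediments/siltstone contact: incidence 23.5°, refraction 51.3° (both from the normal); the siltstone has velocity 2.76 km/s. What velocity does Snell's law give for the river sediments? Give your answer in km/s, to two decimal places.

1.41 km/s

Snell's law: sin 23.5°/V₁ = sin 51.3°/V₂.
V₁ = V₂·sin 23.5°/sin 51.3° = 2.76 × 0.5109 = 1.41 km/s.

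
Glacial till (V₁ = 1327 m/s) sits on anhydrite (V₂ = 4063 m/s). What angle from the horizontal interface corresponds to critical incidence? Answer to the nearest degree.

71°

At critical incidence the refracted ray runs along the interface (θ₂ = 90°), so sin θ_c = V₁/V₂.
θ_c = arcsin(1327/4063) = arcsin 0.3266 = 19.06°.
Measured from the interface: 90° − 19.06° = 70.94°.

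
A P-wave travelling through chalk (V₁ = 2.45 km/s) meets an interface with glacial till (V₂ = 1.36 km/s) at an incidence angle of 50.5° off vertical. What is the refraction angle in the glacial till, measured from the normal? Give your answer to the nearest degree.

25°

Snell's law: sin θ₂ = (V₂/V₁)·sin θ₁ = (1.36/2.45)·sin 50.5° = 0.4283.
θ₂ = arcsin 0.4283 = 25.36° from the normal.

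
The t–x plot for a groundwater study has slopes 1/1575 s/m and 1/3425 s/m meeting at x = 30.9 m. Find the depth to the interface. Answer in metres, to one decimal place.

x_cross = 2h·√((V₂+V₁)/(V₂−V₁)) → h = x_cross / (2·√((V₂+V₁)/(V₂−V₁))).
√((V₂+V₁)/(V₂−V₁)) = √((3425+1575)/(3425−1575)) = 1.6440.
h = 30.9 / (2·1.6440) = 9.40 m.

9.4 m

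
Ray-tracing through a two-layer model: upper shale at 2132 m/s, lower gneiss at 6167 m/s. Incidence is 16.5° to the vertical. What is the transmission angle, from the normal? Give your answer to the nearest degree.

Snell's law: sin θ₂ = (V₂/V₁)·sin θ₁ = (6167/2132)·sin 16.5° = 0.8215.
θ₂ = arcsin 0.8215 = 55.24° from the normal.

55°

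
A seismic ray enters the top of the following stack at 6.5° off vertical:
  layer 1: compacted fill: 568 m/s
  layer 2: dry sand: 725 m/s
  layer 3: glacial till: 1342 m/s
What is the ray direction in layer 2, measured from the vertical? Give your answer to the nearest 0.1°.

Snell's law across each interface conserves sin θ / V, so sin θ_2 = V_2·sin θ₁/V₁.
sin θ_2 = 725 × sin 6.5° / 568 = 0.1445.
θ_2 = 8.31° from the vertical.

8.3°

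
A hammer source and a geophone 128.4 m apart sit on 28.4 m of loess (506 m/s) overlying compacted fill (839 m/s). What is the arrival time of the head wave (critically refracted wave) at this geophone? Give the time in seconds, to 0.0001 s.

0.2426 s

θ_c = arcsin(V₁/V₂) = arcsin(506/839) = 37.09°, cos θ_c = 0.7977.
Intercept time tᵢ = 2h cos θ_c / V₁ = 2·28.4·0.7977/506 = 0.08954 s.
t = x/V₂ + tᵢ = 128.4/839 + 0.08954 = 0.24258 s.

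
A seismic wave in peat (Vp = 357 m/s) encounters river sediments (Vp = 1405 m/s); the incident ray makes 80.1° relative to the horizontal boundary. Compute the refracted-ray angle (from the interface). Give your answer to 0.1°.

47.4°

Angle from the normal: 90° − 80.1° = 9.9°.
Snell's law: sin θ₂ = (V₂/V₁)·sin θ₁ = (1405/357)·sin 9.9° = 0.6766.
θ₂ = sin⁻¹(0.6766) = 42.58° (from vertical).
From the interface: 90° − 42.58° = 47.42°.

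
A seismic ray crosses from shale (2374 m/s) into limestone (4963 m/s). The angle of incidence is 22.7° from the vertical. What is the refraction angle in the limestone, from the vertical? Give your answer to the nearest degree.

Snell's law: sin θ₂ = (V₂/V₁)·sin θ₁ = (4963/2374)·sin 22.7° = 0.8068.
θ₂ = sin⁻¹(0.8068) = 53.78° (from vertical).

54°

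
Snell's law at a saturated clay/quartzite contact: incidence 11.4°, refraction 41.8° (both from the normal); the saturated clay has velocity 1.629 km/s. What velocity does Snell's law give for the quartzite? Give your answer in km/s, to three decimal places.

5.493 km/s

Snell's law: sin 11.4°/V₁ = sin 41.8°/V₂.
V₂ = V₁·sin 41.8°/sin 11.4° = 1.629 × 3.3722 = 5.493 km/s.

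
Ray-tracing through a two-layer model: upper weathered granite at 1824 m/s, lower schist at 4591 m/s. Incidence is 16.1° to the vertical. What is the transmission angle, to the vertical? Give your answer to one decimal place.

44.3°

sin θ₁/V₁ = sin θ₂/V₂ ⇒ sin θ₂ = 4591·sin 16.1°/1824 = 4591·0.2773/1824 = 0.6980.
θ₂ = arcsin 0.6980 = 44.27° from the normal.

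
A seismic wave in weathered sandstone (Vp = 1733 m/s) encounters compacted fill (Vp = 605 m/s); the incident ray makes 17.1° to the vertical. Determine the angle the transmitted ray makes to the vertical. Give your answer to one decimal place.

sin θ₁/V₁ = sin θ₂/V₂ ⇒ sin θ₂ = 605·sin 17.1°/1733 = 605·0.2940/1733 = 0.1027.
θ₂ = arcsin 0.1027 = 5.89° from the normal.

5.9°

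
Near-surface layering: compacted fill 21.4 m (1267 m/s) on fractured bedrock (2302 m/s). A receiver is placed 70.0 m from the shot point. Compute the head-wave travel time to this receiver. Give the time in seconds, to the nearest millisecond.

t = x/V₂ + 2h·√(V₂²−V₁²)/(V₁V₂).
√(V₂²−V₁²) = √(2302²−1267²) = 1922.0 m/s; delay term = 2·21.4·1922.0/(1267·2302) = 0.02820 s.
t = 70.0/2302 + 0.02820 = 0.05861 s.

0.059 s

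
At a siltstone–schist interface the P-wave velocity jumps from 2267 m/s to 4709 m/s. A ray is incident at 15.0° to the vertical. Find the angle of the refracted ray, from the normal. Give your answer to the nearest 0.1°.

sin θ₁/V₁ = sin θ₂/V₂ ⇒ sin θ₂ = 4709·sin 15.0°/2267 = 4709·0.2588/2267 = 0.5376.
θ₂ = sin⁻¹(0.5376) = 32.52° (from vertical).

32.5°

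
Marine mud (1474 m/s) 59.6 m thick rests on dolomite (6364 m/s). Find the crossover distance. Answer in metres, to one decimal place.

x_cross = 2h·√((V₂+V₁)/(V₂−V₁)).
(V₂+V₁)/(V₂−V₁) = (6364+1474)/(6364−1474) = 1.6029; √ = 1.2660.
x_cross = 2·59.6·1.2660 = 150.91 m.

150.9 m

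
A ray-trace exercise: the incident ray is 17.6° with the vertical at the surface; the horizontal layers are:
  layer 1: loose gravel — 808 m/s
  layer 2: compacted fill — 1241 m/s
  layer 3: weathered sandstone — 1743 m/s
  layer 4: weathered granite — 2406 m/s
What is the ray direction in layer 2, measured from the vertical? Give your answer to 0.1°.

27.7°

Ray parameter p = sin 17.6° / 808 = 3.7422e-04 s/m.
sin θ_2 = p·V_2 = 3.7422e-04 × 1241 = 0.4644.
θ_2 = arcsin 0.4644 = 27.67°.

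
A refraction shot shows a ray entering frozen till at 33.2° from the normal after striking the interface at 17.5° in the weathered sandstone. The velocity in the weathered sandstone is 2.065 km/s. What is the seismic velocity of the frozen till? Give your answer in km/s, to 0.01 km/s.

3.76 km/s

sin 17.5° = 0.3007; sin 33.2° = 0.5476.
V₂ = V₁·(sin θ₂/sin θ₁) = 2.065·(0.5476/0.3007) = 3.76 km/s.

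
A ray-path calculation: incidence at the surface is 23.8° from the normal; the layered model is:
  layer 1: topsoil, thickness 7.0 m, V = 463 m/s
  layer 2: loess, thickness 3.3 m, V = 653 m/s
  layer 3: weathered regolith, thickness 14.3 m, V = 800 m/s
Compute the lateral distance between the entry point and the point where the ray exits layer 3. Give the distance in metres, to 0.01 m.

19.28 m

Ray parameter p = sin 23.8° / 463 m/s = 8.7159e-04 s/m.
Layer 1: θ = 23.80°; offset = 7.0·tan 23.80° = 3.0874 m.
Layer 2: sin θ = p·653 = 0.5691 → θ = 34.69°; offset = 3.3·tan 34.69° = 2.2842 m.
Layer 3: sin θ = p·800 = 0.6973 → θ = 44.21°; offset = 14.3·tan 44.21° = 13.9102 m.
Σ offsets = 19.2818 m.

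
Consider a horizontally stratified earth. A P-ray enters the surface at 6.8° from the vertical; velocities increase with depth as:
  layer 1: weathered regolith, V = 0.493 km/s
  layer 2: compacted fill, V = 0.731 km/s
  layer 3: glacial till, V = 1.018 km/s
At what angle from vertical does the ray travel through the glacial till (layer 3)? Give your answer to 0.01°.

Ray parameter p = sin 6.8° / 0.493 = 2.4017e-01 s/km.
sin θ_3 = p·V_3 = 2.4017e-01 × 1.018 = 0.2445.
θ_3 = arcsin 0.2445 = 14.15°.

14.15°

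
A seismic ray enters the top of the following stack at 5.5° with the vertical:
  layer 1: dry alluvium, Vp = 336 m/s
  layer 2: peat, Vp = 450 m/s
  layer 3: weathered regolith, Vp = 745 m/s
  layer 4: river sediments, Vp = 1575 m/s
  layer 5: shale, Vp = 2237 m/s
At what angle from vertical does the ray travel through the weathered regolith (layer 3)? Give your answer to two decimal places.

12.27°

Snell's law across each interface conserves sin θ / V, so sin θ_3 = V_3·sin θ₁/V₁.
sin θ_3 = 745 × sin 5.5° / 336 = 0.2125.
θ_3 = 12.27° from the vertical.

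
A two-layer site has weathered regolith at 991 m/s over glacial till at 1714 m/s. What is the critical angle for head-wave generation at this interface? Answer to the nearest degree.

At critical incidence the refracted ray runs along the interface (θ₂ = 90°), so sin θ_c = V₁/V₂.
θ_c = arcsin(991/1714) = arcsin 0.5782 = 35.32°.

35°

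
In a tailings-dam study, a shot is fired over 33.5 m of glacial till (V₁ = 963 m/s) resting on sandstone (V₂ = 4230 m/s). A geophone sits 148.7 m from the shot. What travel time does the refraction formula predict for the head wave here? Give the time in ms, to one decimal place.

102.9 ms

t = x/V₂ + 2h·√(V₂²−V₁²)/(V₁V₂).
√(V₂²−V₁²) = √(4230²−963²) = 4118.9 m/s; delay term = 2·33.5·4118.9/(963·4230) = 0.06775 s.
t = 148.7/4230 + 0.06775 = 0.10290 s.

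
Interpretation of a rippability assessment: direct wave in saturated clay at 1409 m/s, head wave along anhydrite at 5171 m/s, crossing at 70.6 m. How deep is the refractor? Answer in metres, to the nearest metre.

h = (x_cross/2)·√((V₂−V₁)/(V₂+V₁)).
(V₂−V₁)/(V₂+V₁) = (5171−1409)/(5171+1409) = 0.5717; √ = 0.7561.
h = (70.6/2)·0.7561 = 26.69 m.

27 m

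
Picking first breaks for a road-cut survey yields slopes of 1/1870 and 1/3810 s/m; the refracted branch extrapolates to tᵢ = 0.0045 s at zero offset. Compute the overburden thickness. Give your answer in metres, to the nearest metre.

5 m

h = tᵢ·V₁·V₂ / (2·√(V₂²−V₁²)).
√(V₂²−V₁²) = √(3810² − 1870²) = 3319.5 m/s.
h = 0.0045 s × 1870 × 3810 / (2 × 3319.5) = 4.83 m.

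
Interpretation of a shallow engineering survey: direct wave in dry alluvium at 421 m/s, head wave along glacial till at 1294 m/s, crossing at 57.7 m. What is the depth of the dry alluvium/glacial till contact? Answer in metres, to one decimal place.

h = (x_cross/2)·√((V₂−V₁)/(V₂+V₁)).
(V₂−V₁)/(V₂+V₁) = (1294−421)/(1294+421) = 0.5090; √ = 0.7135.
h = (57.7/2)·0.7135 = 20.58 m.

20.6 m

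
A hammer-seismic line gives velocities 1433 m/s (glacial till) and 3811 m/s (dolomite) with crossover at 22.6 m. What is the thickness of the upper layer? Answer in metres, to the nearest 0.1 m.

x_cross = 2h·√((V₂+V₁)/(V₂−V₁)) → h = x_cross / (2·√((V₂+V₁)/(V₂−V₁))).
√((V₂+V₁)/(V₂−V₁)) = √((3811+1433)/(3811−1433)) = 1.4850.
h = 22.6 / (2·1.4850) = 7.61 m.

7.6 m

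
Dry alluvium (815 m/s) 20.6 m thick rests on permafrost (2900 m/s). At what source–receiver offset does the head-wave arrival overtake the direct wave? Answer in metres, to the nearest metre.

x_cross = 2h·√((V₂+V₁)/(V₂−V₁)).
(V₂+V₁)/(V₂−V₁) = (2900+815)/(2900−815) = 1.7818; √ = 1.3348.
x_cross = 2·20.6·1.3348 = 55.00 m.

55 m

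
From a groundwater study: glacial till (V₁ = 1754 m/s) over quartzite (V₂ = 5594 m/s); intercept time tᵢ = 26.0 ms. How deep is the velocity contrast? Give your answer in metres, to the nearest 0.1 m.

θ_c = arcsin(1754/5594) = 18.27°; cos θ_c = 0.9496.
tᵢ = 2h cos θ_c/V₁ ⇒ h = tᵢ·V₁/(2 cos θ_c) = 0.026·1754/(2·0.9496) = 24.01 m.

24.0 m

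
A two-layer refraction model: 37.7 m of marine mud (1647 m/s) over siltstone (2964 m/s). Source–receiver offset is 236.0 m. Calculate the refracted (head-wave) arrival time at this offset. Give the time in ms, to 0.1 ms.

117.7 ms

t = x/V₂ + 2h·√(V₂²−V₁²)/(V₁V₂).
√(V₂²−V₁²) = √(2964²−1647²) = 2464.3 m/s; delay term = 2·37.7·2464.3/(1647·2964) = 0.03806 s.
t = 236.0/2964 + 0.03806 = 0.11768 s.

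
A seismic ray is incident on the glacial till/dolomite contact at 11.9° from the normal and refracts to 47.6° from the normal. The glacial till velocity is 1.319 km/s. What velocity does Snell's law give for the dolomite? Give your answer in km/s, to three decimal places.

Snell's law: sin 11.9°/V₁ = sin 47.6°/V₂.
V₂ = V₁·sin 47.6°/sin 11.9° = 1.319 × 3.5812 = 4.724 km/s.

4.724 km/s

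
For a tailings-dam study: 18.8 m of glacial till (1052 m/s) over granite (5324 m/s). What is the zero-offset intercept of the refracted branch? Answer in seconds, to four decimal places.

θ_c = arcsin(V₁/V₂) = arcsin(1052/5324) = 11.40°; cos θ_c = 0.9803.
tᵢ = 2h·cos θ_c / V₁ = 2·18.8·0.9803 / 1052 = 0.03504 s.

0.0350 s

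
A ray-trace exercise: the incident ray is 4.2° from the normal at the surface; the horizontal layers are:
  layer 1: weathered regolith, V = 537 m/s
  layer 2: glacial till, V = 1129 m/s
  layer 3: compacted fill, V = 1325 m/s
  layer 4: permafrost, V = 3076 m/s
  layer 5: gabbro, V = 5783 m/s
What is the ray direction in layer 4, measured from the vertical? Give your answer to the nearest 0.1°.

24.8°

Snell's law across each interface conserves sin θ / V, so sin θ_4 = V_4·sin θ₁/V₁.
sin θ_4 = 3076 × sin 4.2° / 537 = 0.4195.
θ_4 = 24.80° from the vertical.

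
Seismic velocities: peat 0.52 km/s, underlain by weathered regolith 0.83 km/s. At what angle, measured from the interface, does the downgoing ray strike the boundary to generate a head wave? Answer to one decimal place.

At critical incidence the refracted ray runs along the interface (θ₂ = 90°), so sin θ_c = V₁/V₂.
θ_c = arcsin(0.52/0.83) = arcsin 0.6265 = 38.79°.
Measured from the interface: 90° − 38.79° = 51.21°.

51.2°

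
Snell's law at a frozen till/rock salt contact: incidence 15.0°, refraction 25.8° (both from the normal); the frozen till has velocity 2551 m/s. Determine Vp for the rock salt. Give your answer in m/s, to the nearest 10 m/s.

Snell's law: sin 15.0°/V₁ = sin 25.8°/V₂.
V₂ = V₁·sin 25.8°/sin 15.0° = 2551 × 1.6816 = 4289.77 m/s.

4290 m/s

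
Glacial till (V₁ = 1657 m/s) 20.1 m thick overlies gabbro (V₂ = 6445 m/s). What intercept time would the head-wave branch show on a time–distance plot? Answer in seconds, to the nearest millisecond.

tᵢ = 2h·√(V₂²−V₁²)/(V₁V₂).
√(V₂²−V₁²) = √(6445²−1657²) = 6228.4 m/s.
tᵢ = 2·20.1·6228.4/(1657·6445) = 0.02345 s.

0.023 s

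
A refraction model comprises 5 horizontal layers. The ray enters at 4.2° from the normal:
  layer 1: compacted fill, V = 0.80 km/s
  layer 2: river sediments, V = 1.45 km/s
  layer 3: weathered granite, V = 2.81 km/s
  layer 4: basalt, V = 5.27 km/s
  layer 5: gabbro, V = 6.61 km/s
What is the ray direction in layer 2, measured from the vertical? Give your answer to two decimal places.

7.63°

Snell's law across each interface conserves sin θ / V, so sin θ_2 = V_2·sin θ₁/V₁.
sin θ_2 = 1.45 × sin 4.2° / 0.80 = 0.1327.
θ_2 = 7.63° from the vertical.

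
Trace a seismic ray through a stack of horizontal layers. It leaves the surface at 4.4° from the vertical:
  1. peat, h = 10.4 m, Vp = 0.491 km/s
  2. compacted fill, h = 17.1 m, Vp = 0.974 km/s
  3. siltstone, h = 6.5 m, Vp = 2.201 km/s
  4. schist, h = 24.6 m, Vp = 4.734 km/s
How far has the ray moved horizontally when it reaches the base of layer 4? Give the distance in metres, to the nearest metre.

Apply Snell's law at each interface; in layer i the horizontal offset is hᵢ·tan θᵢ.
Layer 1: θ = 4.40°; offset = 10.4·tan 4.40° = 0.800 m.
Layer 2: sin θ = 0.974·sin 4.4°/0.491 = 0.1522, θ = 8.75°; offset = 17.1·tan 8.75° = 2.633 m.
Layer 3: sin θ = 2.201·sin 4.4°/0.491 = 0.3439, θ = 20.12°; offset = 6.5·tan 20.12° = 2.381 m.
Layer 4: sin θ = 4.734·sin 4.4°/0.491 = 0.7397, θ = 47.71°; offset = 24.6·tan 47.71° = 27.040 m.
Total horizontal offset = 32.854 m.

33 m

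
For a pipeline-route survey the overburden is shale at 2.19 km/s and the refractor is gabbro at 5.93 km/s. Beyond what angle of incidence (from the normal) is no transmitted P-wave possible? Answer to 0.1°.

At critical incidence the refracted ray runs along the interface (θ₂ = 90°), so sin θ_c = V₁/V₂.
θ_c = arcsin(2.19/5.93) = arcsin 0.3693 = 21.67°.

21.7°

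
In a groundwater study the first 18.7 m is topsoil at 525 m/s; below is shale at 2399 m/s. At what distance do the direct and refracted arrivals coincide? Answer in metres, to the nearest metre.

x_cross = 2h·√((V₂+V₁)/(V₂−V₁)).
(V₂+V₁)/(V₂−V₁) = (2399+525)/(2399−525) = 1.5603; √ = 1.2491.
x_cross = 2·18.7·1.2491 = 46.72 m.

47 m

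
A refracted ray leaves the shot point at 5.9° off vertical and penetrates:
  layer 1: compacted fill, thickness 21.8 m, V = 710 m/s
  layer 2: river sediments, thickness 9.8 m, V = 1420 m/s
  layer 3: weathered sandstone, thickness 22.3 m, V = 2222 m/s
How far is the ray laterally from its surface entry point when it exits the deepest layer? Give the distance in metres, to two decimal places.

11.89 m

Ray parameter p = sin 5.9° / 710 m/s = 1.4478e-04 s/m.
Layer 1: θ = 5.90°; offset = 21.8·tan 5.90° = 2.2528 m.
Layer 2: sin θ = p·1420 = 0.2056 → θ = 11.86°; offset = 9.8·tan 11.86° = 2.0587 m.
Layer 3: sin θ = p·2222 = 0.3217 → θ = 18.77°; offset = 22.3·tan 18.77° = 7.5766 m.
Total horizontal offset = 11.8881 m.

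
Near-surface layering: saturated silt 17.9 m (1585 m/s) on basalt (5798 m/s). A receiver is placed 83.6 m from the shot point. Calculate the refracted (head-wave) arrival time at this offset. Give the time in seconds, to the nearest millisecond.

0.036 s

t = x/V₂ + 2h·√(V₂²−V₁²)/(V₁V₂).
√(V₂²−V₁²) = √(5798²−1585²) = 5577.1 m/s; delay term = 2·17.9·5577.1/(1585·5798) = 0.02173 s.
t = 83.6/5798 + 0.02173 = 0.03615 s.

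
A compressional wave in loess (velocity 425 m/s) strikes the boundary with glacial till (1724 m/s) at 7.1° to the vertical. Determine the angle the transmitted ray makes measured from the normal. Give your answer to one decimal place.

Snell's law: sin θ₂ = (V₂/V₁)·sin θ₁ = (1724/425)·sin 7.1° = 0.5014.
θ₂ = arcsin 0.5014 = 30.09° from the normal.

30.1°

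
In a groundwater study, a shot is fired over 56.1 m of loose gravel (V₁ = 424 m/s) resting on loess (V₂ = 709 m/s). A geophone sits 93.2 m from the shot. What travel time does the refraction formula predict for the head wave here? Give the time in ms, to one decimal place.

343.5 ms

t = x/V₂ + 2h·√(V₂²−V₁²)/(V₁V₂).
√(V₂²−V₁²) = √(709²−424²) = 568.2 m/s; delay term = 2·56.1·568.2/(424·709) = 0.21209 s.
t = 93.2/709 + 0.21209 = 0.34354 s.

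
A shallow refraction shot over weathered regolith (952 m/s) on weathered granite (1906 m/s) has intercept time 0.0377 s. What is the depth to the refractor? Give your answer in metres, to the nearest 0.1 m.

20.7 m

h = tᵢ·V₁·V₂ / (2·√(V₂²−V₁²)).
√(V₂²−V₁²) = √(1906² − 952²) = 1651.2 m/s.
h = 0.0377 s × 952 × 1906 / (2 × 1651.2) = 20.71 m.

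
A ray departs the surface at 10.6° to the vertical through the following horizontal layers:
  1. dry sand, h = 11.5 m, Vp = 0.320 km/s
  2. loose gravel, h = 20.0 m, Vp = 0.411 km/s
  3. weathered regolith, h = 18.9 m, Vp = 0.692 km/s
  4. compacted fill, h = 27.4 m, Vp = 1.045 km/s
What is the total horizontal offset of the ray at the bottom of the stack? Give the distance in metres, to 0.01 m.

p = sin θ₁/V₁ = sin 10.6°/0.320 = 5.7485e-01 s/km is conserved through the stack.
Layer 1: θ = 10.60°; offset = 11.5·tan 10.60° = 2.1522 m.
Layer 2: sin θ = p·0.411 = 0.2363 → θ = 13.67°; offset = 20.0·tan 13.67° = 4.8629 m.
Layer 3: sin θ = p·0.692 = 0.3978 → θ = 23.44°; offset = 18.9·tan 23.44° = 8.1946 m.
Layer 4: sin θ = p·1.045 = 0.6007 → θ = 36.92°; offset = 27.4·tan 36.92° = 20.5884 m.
Summing the layer offsets gives 35.7980 m.

35.80 m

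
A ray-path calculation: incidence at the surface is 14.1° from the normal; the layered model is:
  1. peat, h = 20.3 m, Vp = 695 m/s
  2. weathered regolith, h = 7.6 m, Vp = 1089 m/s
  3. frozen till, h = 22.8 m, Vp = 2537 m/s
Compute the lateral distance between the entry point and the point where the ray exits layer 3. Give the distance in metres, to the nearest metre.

Apply Snell's law at each interface; in layer i the horizontal offset is hᵢ·tan θᵢ.
Layer 1: θ = 14.10°; offset = 20.3·tan 14.10° = 5.099 m.
Layer 2: sin θ = 1089·sin 14.1°/695 = 0.3817, θ = 22.44°; offset = 7.6·tan 22.44° = 3.139 m.
Layer 3: sin θ = 2537·sin 14.1°/695 = 0.8893, θ = 62.78°; offset = 22.8·tan 62.78° = 44.332 m.
Σ offsets = 52.570 m.

53 m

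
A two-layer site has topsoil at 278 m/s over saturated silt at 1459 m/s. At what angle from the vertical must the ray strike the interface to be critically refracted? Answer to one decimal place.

11.0°

At critical incidence the refracted ray runs along the interface (θ₂ = 90°), so sin θ_c = V₁/V₂.
θ_c = arcsin(278/1459) = arcsin 0.1905 = 10.98°.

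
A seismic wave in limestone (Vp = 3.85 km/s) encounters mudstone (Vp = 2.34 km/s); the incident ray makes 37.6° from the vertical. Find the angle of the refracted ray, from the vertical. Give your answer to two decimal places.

21.77°

Snell's law: sin θ₂ = (V₂/V₁)·sin θ₁ = (2.34/3.85)·sin 37.6° = 0.3708.
θ₂ = arcsin 0.3708 = 21.77° from the normal.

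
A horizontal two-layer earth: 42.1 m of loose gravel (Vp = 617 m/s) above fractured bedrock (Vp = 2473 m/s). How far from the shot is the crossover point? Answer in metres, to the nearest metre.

θ_c = arcsin(617/2473) = 14.45°, so cos θ_c = 0.9684 and tᵢ = 2h cos θ_c/V₁ = 0.1322 s.
At crossover x/V₁ = x/V₂ + tᵢ ⇒ x = tᵢ/(1/V₁ − 1/V₂) = 0.13215/(1.6207e-03 − 4.0437e-04) = 108.64 m.

109 m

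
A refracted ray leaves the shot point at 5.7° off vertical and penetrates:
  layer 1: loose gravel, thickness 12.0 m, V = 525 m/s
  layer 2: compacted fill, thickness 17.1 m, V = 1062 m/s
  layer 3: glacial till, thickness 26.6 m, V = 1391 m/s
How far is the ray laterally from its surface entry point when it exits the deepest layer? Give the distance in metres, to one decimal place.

12.0 m

p = sin θ₁/V₁ = sin 5.7°/525 = 1.8918e-04 s/m is conserved through the stack.
Layer 1: θ = 5.70°; offset = 12.0·tan 5.70° = 1.198 m.
Layer 2: sin θ = p·1062 = 0.2009 → θ = 11.59°; offset = 17.1·tan 11.59° = 3.507 m.
Layer 3: sin θ = p·1391 = 0.2632 → θ = 15.26°; offset = 26.6·tan 15.26° = 7.256 m.
Summing the layer offsets gives 11.960 m.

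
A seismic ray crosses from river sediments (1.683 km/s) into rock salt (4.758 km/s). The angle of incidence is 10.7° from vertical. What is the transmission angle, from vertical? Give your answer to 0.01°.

sin θ₁/V₁ = sin θ₂/V₂ ⇒ sin θ₂ = 4.758·sin 10.7°/1.683 = 4.758·0.1857/1.683 = 0.5249.
θ₂ = arcsin 0.5249 = 31.66° from the normal.

31.66°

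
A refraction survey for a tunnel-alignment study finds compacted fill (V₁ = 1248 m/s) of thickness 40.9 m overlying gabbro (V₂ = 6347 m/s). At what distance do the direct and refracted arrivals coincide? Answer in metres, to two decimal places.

99.83 m

θ_c = arcsin(1248/6347) = 11.34°, so cos θ_c = 0.9805 and tᵢ = 2h cos θ_c/V₁ = 0.0643 s.
At crossover x/V₁ = x/V₂ + tᵢ ⇒ x = tᵢ/(1/V₁ − 1/V₂) = 0.06427/(8.0128e-04 − 1.5755e-04) = 99.83 m.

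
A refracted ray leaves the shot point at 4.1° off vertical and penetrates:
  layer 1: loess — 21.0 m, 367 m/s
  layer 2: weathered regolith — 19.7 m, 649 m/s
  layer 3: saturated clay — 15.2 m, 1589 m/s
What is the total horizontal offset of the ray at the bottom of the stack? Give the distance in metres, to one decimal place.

9.0 m

Ray parameter p = sin 4.1° / 367 m/s = 1.9482e-04 s/m.
Layer 1: θ = 4.10°; offset = 21.0·tan 4.10° = 1.505 m.
Layer 2: sin θ = p·649 = 0.1264 → θ = 7.26°; offset = 19.7·tan 7.26° = 2.511 m.
Layer 3: sin θ = p·1589 = 0.3096 → θ = 18.03°; offset = 15.2·tan 18.03° = 4.948 m.
Σ offsets = 8.965 m.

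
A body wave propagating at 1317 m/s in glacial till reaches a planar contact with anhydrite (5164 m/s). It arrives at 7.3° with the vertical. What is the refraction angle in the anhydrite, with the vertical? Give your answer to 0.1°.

sin θ₁/V₁ = sin θ₂/V₂ ⇒ sin θ₂ = 5164·sin 7.3°/1317 = 5164·0.1271/1317 = 0.4982.
θ₂ = arcsin 0.4982 = 29.88° from the normal.

29.9°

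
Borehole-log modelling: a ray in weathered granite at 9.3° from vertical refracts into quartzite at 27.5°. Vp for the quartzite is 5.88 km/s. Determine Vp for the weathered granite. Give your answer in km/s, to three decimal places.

sin 9.3° = 0.1616; sin 27.5° = 0.4617.
V₁ = V₂·(sin θ₁/sin θ₂) = 5.88·(0.1616/0.4617) = 2.058 km/s.

2.058 km/s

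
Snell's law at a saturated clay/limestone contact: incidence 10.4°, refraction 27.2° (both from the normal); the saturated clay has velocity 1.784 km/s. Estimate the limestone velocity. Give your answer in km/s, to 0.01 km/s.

4.52 km/s

sin 10.4° = 0.1805; sin 27.2° = 0.4571.
V₂ = V₁·(sin θ₂/sin θ₁) = 1.784·(0.4571/0.1805) = 4.52 km/s.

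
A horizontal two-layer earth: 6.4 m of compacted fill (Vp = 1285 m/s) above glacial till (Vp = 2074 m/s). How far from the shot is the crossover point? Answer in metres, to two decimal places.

x_cross = 2h·√((V₂+V₁)/(V₂−V₁)).
(V₂+V₁)/(V₂−V₁) = (2074+1285)/(2074−1285) = 4.2573; √ = 2.0633.
x_cross = 2·6.4·2.0633 = 26.41 m.

26.41 m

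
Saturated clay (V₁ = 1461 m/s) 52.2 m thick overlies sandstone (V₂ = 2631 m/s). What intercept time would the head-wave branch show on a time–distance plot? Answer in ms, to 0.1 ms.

59.4 ms

tᵢ = 2h·√(V₂²−V₁²)/(V₁V₂).
√(V₂²−V₁²) = √(2631²−1461²) = 2188.1 m/s.
tᵢ = 2·52.2·2188.1/(1461·2631) = 0.05943 s.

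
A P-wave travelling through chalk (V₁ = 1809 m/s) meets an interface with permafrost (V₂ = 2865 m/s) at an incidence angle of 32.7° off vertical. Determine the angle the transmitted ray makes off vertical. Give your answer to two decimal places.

Snell's law: sin θ₂ = (V₂/V₁)·sin θ₁ = (2865/1809)·sin 32.7° = 0.8556.
θ₂ = arcsin 0.8556 = 58.83° from the normal.

58.83°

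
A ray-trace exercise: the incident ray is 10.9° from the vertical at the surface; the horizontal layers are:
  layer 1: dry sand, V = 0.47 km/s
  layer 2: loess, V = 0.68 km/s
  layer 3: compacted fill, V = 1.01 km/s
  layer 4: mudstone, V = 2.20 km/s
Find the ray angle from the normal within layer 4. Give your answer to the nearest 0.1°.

Ray parameter p = sin 10.9° / 0.47 = 4.0233e-01 s/km.
sin θ_4 = p·V_4 = 4.0233e-01 × 2.20 = 0.8851.
θ_4 = arcsin 0.8851 = 62.27°.

62.3°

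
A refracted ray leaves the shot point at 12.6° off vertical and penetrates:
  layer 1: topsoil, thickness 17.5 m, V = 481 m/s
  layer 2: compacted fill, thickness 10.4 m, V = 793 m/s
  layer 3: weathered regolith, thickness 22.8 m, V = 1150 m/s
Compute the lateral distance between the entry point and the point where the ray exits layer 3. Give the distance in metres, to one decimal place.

Apply Snell's law at each interface; in layer i the horizontal offset is hᵢ·tan θᵢ.
Layer 1: θ = 12.60°; offset = 17.5·tan 12.60° = 3.912 m.
Layer 2: sin θ = 793·sin 12.6°/481 = 0.3596, θ = 21.08°; offset = 10.4·tan 21.08° = 4.008 m.
Layer 3: sin θ = 1150·sin 12.6°/481 = 0.5215, θ = 31.44°; offset = 22.8·tan 31.44° = 13.937 m.
Σ offsets = 21.857 m.

21.9 m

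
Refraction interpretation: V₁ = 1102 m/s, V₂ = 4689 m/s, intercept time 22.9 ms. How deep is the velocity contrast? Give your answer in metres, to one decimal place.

13.0 m

θ_c = arcsin(1102/4689) = 13.59°; cos θ_c = 0.9720.
tᵢ = 2h cos θ_c/V₁ ⇒ h = tᵢ·V₁/(2 cos θ_c) = 0.0229·1102/(2·0.9720) = 12.98 m.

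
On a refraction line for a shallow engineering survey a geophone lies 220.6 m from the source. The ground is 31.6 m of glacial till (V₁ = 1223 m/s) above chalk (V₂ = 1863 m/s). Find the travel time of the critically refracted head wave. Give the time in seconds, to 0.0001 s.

t = x/V₂ + 2h·√(V₂²−V₁²)/(V₁V₂).
√(V₂²−V₁²) = √(1863²−1223²) = 1405.4 m/s; delay term = 2·31.6·1405.4/(1223·1863) = 0.03898 s.
t = 220.6/1863 + 0.03898 = 0.15739 s.

0.1574 s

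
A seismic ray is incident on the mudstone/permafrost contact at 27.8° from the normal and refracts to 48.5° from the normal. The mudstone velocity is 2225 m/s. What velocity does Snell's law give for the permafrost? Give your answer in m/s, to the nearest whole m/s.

Snell's law: sin 27.8°/V₁ = sin 48.5°/V₂.
V₂ = V₁·sin 48.5°/sin 27.8° = 2225 × 1.6059 = 3573.06 m/s.

3573 m/s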